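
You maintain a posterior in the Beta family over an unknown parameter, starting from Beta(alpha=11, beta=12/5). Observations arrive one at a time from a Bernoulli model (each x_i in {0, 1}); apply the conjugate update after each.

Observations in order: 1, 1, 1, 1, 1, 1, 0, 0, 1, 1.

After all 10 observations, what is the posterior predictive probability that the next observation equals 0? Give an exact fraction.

22/117

obs 1: x=1 → posterior Beta(12, 12/5)
obs 2: x=1 → posterior Beta(13, 12/5)
obs 3: x=1 → posterior Beta(14, 12/5)
obs 4: x=1 → posterior Beta(15, 12/5)
obs 5: x=1 → posterior Beta(16, 12/5)
obs 6: x=1 → posterior Beta(17, 12/5)
obs 7: x=0 → posterior Beta(17, 17/5)
obs 8: x=0 → posterior Beta(17, 22/5)
obs 9: x=1 → posterior Beta(18, 22/5)
obs 10: x=1 → posterior Beta(19, 22/5)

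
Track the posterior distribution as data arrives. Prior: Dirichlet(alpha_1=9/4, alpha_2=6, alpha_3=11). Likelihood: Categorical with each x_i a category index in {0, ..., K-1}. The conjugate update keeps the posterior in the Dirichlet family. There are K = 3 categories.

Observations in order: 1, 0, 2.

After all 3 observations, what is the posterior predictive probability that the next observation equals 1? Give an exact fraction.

obs 1: x=1 → posterior Dirichlet(9/4, 7, 11)
obs 2: x=0 → posterior Dirichlet(13/4, 7, 11)
obs 3: x=2 → posterior Dirichlet(13/4, 7, 12)

28/89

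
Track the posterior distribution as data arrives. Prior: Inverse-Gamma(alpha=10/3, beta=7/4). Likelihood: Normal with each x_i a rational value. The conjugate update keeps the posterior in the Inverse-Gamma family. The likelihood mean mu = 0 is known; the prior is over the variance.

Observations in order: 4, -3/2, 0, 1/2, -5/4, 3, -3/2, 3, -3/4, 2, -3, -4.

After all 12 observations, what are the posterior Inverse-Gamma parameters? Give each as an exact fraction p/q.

alpha=28/3, beta=587/16

obs 1: x=4 → posterior Inverse-Gamma(23/6, 39/4)
obs 2: x=-3/2 → posterior Inverse-Gamma(13/3, 87/8)
obs 3: x=0 → posterior Inverse-Gamma(29/6, 87/8)
obs 4: x=1/2 → posterior Inverse-Gamma(16/3, 11)
obs 5: x=-5/4 → posterior Inverse-Gamma(35/6, 377/32)
obs 6: x=3 → posterior Inverse-Gamma(19/3, 521/32)
obs 7: x=-3/2 → posterior Inverse-Gamma(41/6, 557/32)
obs 8: x=3 → posterior Inverse-Gamma(22/3, 701/32)
obs 9: x=-3/4 → posterior Inverse-Gamma(47/6, 355/16)
obs 10: x=2 → posterior Inverse-Gamma(25/3, 387/16)
obs 11: x=-3 → posterior Inverse-Gamma(53/6, 459/16)
obs 12: x=-4 → posterior Inverse-Gamma(28/3, 587/16)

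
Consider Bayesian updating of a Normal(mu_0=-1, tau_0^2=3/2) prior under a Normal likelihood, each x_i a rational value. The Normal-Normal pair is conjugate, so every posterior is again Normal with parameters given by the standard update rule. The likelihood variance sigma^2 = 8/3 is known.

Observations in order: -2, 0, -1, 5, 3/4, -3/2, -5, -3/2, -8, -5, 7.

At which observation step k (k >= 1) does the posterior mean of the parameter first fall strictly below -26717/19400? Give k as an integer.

obs 1: x=-2 → posterior Normal(-34/25, 24/25)
obs 2: x=0 → posterior Normal(-1, 12/17)
obs 3: x=-1 → posterior Normal(-1, 24/43)
obs 4: x=5 → posterior Normal(1/26, 6/13)
obs 5: x=3/4 → posterior Normal(35/244, 24/61)
obs 6: x=-3/2 → posterior Normal(-19/280, 12/35)
obs 7: x=-5 → posterior Normal(-199/316, 24/79)
obs 8: x=-3/2 → posterior Normal(-23/32, 3/11)
obs 9: x=-8 → posterior Normal(-541/388, 24/97)
obs 10: x=-5 → posterior Normal(-721/424, 12/53)
obs 11: x=7 → posterior Normal(-469/460, 24/115)

k = 9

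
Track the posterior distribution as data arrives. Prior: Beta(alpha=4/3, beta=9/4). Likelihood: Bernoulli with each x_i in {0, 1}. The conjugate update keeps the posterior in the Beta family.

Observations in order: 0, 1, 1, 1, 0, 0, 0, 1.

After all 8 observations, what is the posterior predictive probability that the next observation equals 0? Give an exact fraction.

75/139

obs 1: x=0 → posterior Beta(4/3, 13/4)
obs 2: x=1 → posterior Beta(7/3, 13/4)
obs 3: x=1 → posterior Beta(10/3, 13/4)
obs 4: x=1 → posterior Beta(13/3, 13/4)
obs 5: x=0 → posterior Beta(13/3, 17/4)
obs 6: x=0 → posterior Beta(13/3, 21/4)
obs 7: x=0 → posterior Beta(13/3, 25/4)
obs 8: x=1 → posterior Beta(16/3, 25/4)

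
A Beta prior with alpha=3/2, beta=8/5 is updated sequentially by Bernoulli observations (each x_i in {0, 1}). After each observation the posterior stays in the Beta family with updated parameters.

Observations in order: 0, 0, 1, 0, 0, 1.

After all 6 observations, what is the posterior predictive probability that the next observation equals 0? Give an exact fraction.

8/13

obs 1: x=0 → posterior Beta(3/2, 13/5)
obs 2: x=0 → posterior Beta(3/2, 18/5)
obs 3: x=1 → posterior Beta(5/2, 18/5)
obs 4: x=0 → posterior Beta(5/2, 23/5)
obs 5: x=0 → posterior Beta(5/2, 28/5)
obs 6: x=1 → posterior Beta(7/2, 28/5)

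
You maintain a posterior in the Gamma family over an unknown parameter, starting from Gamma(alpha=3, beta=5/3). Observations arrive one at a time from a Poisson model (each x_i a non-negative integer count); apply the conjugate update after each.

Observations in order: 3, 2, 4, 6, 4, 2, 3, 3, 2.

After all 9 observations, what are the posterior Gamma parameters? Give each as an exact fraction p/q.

alpha=32, beta=32/3

obs 1: x=3 → posterior Gamma(6, 8/3)
obs 2: x=2 → posterior Gamma(8, 11/3)
obs 3: x=4 → posterior Gamma(12, 14/3)
obs 4: x=6 → posterior Gamma(18, 17/3)
obs 5: x=4 → posterior Gamma(22, 20/3)
obs 6: x=2 → posterior Gamma(24, 23/3)
obs 7: x=3 → posterior Gamma(27, 26/3)
obs 8: x=3 → posterior Gamma(30, 29/3)
obs 9: x=2 → posterior Gamma(32, 32/3)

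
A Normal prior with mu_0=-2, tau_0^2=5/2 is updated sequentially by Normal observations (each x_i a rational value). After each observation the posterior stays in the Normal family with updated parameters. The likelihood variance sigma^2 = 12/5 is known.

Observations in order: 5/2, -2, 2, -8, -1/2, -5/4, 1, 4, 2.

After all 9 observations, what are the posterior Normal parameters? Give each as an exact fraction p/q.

mu_0=-217/996, tau_0^2=20/83

obs 1: x=5/2 → posterior Normal(29/98, 60/49)
obs 2: x=-2 → posterior Normal(-71/148, 30/37)
obs 3: x=2 → posterior Normal(29/198, 20/33)
obs 4: x=-8 → posterior Normal(-371/248, 15/31)
obs 5: x=-1/2 → posterior Normal(-198/149, 60/149)
obs 6: x=-5/4 → posterior Normal(-917/696, 10/29)
obs 7: x=1 → posterior Normal(-817/796, 60/199)
obs 8: x=4 → posterior Normal(-417/896, 15/56)
obs 9: x=2 → posterior Normal(-217/996, 20/83)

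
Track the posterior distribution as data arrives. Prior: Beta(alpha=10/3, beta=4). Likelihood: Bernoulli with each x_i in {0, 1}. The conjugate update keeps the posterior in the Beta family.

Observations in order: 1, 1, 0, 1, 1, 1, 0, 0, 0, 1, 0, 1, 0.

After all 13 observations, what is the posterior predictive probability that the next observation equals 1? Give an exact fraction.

31/61

obs 1: x=1 → posterior Beta(13/3, 4)
obs 2: x=1 → posterior Beta(16/3, 4)
obs 3: x=0 → posterior Beta(16/3, 5)
obs 4: x=1 → posterior Beta(19/3, 5)
obs 5: x=1 → posterior Beta(22/3, 5)
obs 6: x=1 → posterior Beta(25/3, 5)
obs 7: x=0 → posterior Beta(25/3, 6)
obs 8: x=0 → posterior Beta(25/3, 7)
obs 9: x=0 → posterior Beta(25/3, 8)
obs 10: x=1 → posterior Beta(28/3, 8)
obs 11: x=0 → posterior Beta(28/3, 9)
obs 12: x=1 → posterior Beta(31/3, 9)
obs 13: x=0 → posterior Beta(31/3, 10)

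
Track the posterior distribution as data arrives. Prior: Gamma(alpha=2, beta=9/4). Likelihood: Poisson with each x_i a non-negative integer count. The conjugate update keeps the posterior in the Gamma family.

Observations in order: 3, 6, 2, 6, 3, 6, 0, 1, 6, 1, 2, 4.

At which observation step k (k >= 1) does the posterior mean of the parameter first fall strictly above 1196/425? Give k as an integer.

obs 1: x=3 → posterior Gamma(5, 13/4)
obs 2: x=6 → posterior Gamma(11, 17/4)
obs 3: x=2 → posterior Gamma(13, 21/4)
obs 4: x=6 → posterior Gamma(19, 25/4)
obs 5: x=3 → posterior Gamma(22, 29/4)
obs 6: x=6 → posterior Gamma(28, 33/4)
obs 7: x=0 → posterior Gamma(28, 37/4)
obs 8: x=1 → posterior Gamma(29, 41/4)
obs 9: x=6 → posterior Gamma(35, 45/4)
obs 10: x=1 → posterior Gamma(36, 49/4)
obs 11: x=2 → posterior Gamma(38, 53/4)
obs 12: x=4 → posterior Gamma(42, 57/4)

k = 4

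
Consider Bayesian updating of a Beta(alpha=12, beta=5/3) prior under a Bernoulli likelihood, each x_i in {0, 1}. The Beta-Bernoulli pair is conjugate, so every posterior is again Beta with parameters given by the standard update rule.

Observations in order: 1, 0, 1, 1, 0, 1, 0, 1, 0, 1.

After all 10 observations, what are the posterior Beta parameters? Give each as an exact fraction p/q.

alpha=18, beta=17/3

obs 1: x=1 → posterior Beta(13, 5/3)
obs 2: x=0 → posterior Beta(13, 8/3)
obs 3: x=1 → posterior Beta(14, 8/3)
obs 4: x=1 → posterior Beta(15, 8/3)
obs 5: x=0 → posterior Beta(15, 11/3)
obs 6: x=1 → posterior Beta(16, 11/3)
obs 7: x=0 → posterior Beta(16, 14/3)
obs 8: x=1 → posterior Beta(17, 14/3)
obs 9: x=0 → posterior Beta(17, 17/3)
obs 10: x=1 → posterior Beta(18, 17/3)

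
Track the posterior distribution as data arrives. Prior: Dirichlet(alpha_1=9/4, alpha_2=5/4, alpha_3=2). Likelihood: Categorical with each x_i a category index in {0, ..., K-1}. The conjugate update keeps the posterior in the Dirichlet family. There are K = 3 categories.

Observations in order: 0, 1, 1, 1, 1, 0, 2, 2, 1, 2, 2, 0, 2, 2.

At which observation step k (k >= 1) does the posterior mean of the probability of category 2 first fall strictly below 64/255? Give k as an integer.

k = 3

obs 1: x=0 → posterior Dirichlet(13/4, 5/4, 2)
obs 2: x=1 → posterior Dirichlet(13/4, 9/4, 2)
obs 3: x=1 → posterior Dirichlet(13/4, 13/4, 2)
obs 4: x=1 → posterior Dirichlet(13/4, 17/4, 2)
obs 5: x=1 → posterior Dirichlet(13/4, 21/4, 2)
obs 6: x=0 → posterior Dirichlet(17/4, 21/4, 2)
obs 7: x=2 → posterior Dirichlet(17/4, 21/4, 3)
obs 8: x=2 → posterior Dirichlet(17/4, 21/4, 4)
obs 9: x=1 → posterior Dirichlet(17/4, 25/4, 4)
obs 10: x=2 → posterior Dirichlet(17/4, 25/4, 5)
obs 11: x=2 → posterior Dirichlet(17/4, 25/4, 6)
obs 12: x=0 → posterior Dirichlet(21/4, 25/4, 6)
obs 13: x=2 → posterior Dirichlet(21/4, 25/4, 7)
obs 14: x=2 → posterior Dirichlet(21/4, 25/4, 8)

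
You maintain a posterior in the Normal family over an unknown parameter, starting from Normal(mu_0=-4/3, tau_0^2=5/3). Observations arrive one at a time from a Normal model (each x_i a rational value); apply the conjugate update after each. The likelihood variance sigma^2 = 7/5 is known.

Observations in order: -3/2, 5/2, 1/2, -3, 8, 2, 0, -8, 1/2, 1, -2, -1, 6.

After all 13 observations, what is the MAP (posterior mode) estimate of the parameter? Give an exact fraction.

97/346

obs 1: x=-3/2 → posterior Normal(-131/92, 35/46)
obs 2: x=5/2 → posterior Normal(-3/71, 35/71)
obs 3: x=1/2 → posterior Normal(19/192, 35/96)
obs 4: x=-3 → posterior Normal(-131/242, 35/121)
obs 5: x=8 → posterior Normal(269/292, 35/146)
obs 6: x=2 → posterior Normal(41/38, 35/171)
obs 7: x=0 → posterior Normal(369/392, 5/28)
obs 8: x=-8 → posterior Normal(-31/442, 35/221)
obs 9: x=1/2 → posterior Normal(-1/82, 35/246)
obs 10: x=1 → posterior Normal(22/271, 35/271)
obs 11: x=-2 → posterior Normal(-7/74, 35/296)
obs 12: x=-1 → posterior Normal(-53/321, 35/321)
obs 13: x=6 → posterior Normal(97/346, 35/346)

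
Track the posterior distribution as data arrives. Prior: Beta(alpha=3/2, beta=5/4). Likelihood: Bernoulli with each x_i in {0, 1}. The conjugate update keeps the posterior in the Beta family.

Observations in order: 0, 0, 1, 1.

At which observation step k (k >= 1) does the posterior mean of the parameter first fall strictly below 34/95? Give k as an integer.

obs 1: x=0 → posterior Beta(3/2, 9/4)
obs 2: x=0 → posterior Beta(3/2, 13/4)
obs 3: x=1 → posterior Beta(5/2, 13/4)
obs 4: x=1 → posterior Beta(7/2, 13/4)

k = 2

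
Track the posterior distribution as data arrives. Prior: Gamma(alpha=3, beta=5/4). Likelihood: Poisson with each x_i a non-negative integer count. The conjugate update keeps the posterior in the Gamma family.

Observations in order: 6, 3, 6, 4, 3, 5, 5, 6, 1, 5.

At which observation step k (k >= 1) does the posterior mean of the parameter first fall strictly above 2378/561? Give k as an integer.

obs 1: x=6 → posterior Gamma(9, 9/4)
obs 2: x=3 → posterior Gamma(12, 13/4)
obs 3: x=6 → posterior Gamma(18, 17/4)
obs 4: x=4 → posterior Gamma(22, 21/4)
obs 5: x=3 → posterior Gamma(25, 25/4)
obs 6: x=5 → posterior Gamma(30, 29/4)
obs 7: x=5 → posterior Gamma(35, 33/4)
obs 8: x=6 → posterior Gamma(41, 37/4)
obs 9: x=1 → posterior Gamma(42, 41/4)
obs 10: x=5 → posterior Gamma(47, 45/4)

k = 7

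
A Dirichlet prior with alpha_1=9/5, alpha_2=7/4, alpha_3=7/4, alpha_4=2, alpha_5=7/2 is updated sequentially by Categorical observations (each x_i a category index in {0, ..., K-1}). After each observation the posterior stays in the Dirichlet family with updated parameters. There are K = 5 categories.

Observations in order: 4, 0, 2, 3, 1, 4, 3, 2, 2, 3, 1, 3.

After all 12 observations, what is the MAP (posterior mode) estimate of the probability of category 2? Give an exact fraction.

obs 1: x=4 → posterior Dirichlet(9/5, 7/4, 7/4, 2, 9/2)
obs 2: x=0 → posterior Dirichlet(14/5, 7/4, 7/4, 2, 9/2)
obs 3: x=2 → posterior Dirichlet(14/5, 7/4, 11/4, 2, 9/2)
obs 4: x=3 → posterior Dirichlet(14/5, 7/4, 11/4, 3, 9/2)
obs 5: x=1 → posterior Dirichlet(14/5, 11/4, 11/4, 3, 9/2)
obs 6: x=4 → posterior Dirichlet(14/5, 11/4, 11/4, 3, 11/2)
obs 7: x=3 → posterior Dirichlet(14/5, 11/4, 11/4, 4, 11/2)
obs 8: x=2 → posterior Dirichlet(14/5, 11/4, 15/4, 4, 11/2)
obs 9: x=2 → posterior Dirichlet(14/5, 11/4, 19/4, 4, 11/2)
obs 10: x=3 → posterior Dirichlet(14/5, 11/4, 19/4, 5, 11/2)
obs 11: x=1 → posterior Dirichlet(14/5, 15/4, 19/4, 5, 11/2)
obs 12: x=3 → posterior Dirichlet(14/5, 15/4, 19/4, 6, 11/2)

75/356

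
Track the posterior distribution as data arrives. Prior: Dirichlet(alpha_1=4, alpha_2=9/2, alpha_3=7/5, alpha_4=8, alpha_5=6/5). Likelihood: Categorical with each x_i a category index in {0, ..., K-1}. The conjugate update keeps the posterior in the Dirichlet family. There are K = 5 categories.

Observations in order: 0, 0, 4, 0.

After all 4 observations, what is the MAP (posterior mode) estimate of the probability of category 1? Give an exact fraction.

35/181

obs 1: x=0 → posterior Dirichlet(5, 9/2, 7/5, 8, 6/5)
obs 2: x=0 → posterior Dirichlet(6, 9/2, 7/5, 8, 6/5)
obs 3: x=4 → posterior Dirichlet(6, 9/2, 7/5, 8, 11/5)
obs 4: x=0 → posterior Dirichlet(7, 9/2, 7/5, 8, 11/5)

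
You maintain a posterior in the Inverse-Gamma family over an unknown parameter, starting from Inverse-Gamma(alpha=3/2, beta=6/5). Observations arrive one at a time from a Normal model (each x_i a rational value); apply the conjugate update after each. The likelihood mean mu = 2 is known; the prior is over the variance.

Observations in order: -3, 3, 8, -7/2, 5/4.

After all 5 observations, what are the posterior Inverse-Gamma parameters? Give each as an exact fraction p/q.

obs 1: x=-3 → posterior Inverse-Gamma(2, 137/10)
obs 2: x=3 → posterior Inverse-Gamma(5/2, 71/5)
obs 3: x=8 → posterior Inverse-Gamma(3, 161/5)
obs 4: x=-7/2 → posterior Inverse-Gamma(7/2, 1893/40)
obs 5: x=5/4 → posterior Inverse-Gamma(4, 7617/160)

alpha=4, beta=7617/160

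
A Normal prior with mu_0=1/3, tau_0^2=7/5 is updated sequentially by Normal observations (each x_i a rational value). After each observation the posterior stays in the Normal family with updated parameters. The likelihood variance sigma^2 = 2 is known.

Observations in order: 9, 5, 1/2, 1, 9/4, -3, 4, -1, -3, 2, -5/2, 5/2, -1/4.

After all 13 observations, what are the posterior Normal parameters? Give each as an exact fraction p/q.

mu_0=713/606, tau_0^2=14/101

obs 1: x=9 → posterior Normal(199/51, 14/17)
obs 2: x=5 → posterior Normal(38/9, 7/12)
obs 3: x=1/2 → posterior Normal(629/186, 14/31)
obs 4: x=1 → posterior Normal(671/228, 7/19)
obs 5: x=9/4 → posterior Normal(1531/540, 14/45)
obs 6: x=-3 → posterior Normal(1279/624, 7/26)
obs 7: x=4 → posterior Normal(1615/708, 14/59)
obs 8: x=-1 → posterior Normal(1531/792, 7/33)
obs 9: x=-3 → posterior Normal(1279/876, 14/73)
obs 10: x=2 → posterior Normal(1447/960, 7/40)
obs 11: x=-5/2 → posterior Normal(1237/1044, 14/87)
obs 12: x=5/2 → posterior Normal(1447/1128, 7/47)
obs 13: x=-1/4 → posterior Normal(713/606, 14/101)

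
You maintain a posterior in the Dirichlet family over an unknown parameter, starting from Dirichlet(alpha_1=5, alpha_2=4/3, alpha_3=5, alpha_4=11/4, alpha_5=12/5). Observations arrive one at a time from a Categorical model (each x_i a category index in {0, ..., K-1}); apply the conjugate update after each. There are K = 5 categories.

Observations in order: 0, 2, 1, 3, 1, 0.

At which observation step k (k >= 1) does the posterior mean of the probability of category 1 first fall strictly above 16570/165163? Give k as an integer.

k = 3

obs 1: x=0 → posterior Dirichlet(6, 4/3, 5, 11/4, 12/5)
obs 2: x=2 → posterior Dirichlet(6, 4/3, 6, 11/4, 12/5)
obs 3: x=1 → posterior Dirichlet(6, 7/3, 6, 11/4, 12/5)
obs 4: x=3 → posterior Dirichlet(6, 7/3, 6, 15/4, 12/5)
obs 5: x=1 → posterior Dirichlet(6, 10/3, 6, 15/4, 12/5)
obs 6: x=0 → posterior Dirichlet(7, 10/3, 6, 15/4, 12/5)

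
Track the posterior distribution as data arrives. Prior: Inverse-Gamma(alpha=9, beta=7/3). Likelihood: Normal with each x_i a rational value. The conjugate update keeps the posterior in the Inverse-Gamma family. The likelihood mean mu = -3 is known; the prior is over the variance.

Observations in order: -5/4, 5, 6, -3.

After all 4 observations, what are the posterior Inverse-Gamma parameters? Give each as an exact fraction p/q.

obs 1: x=-5/4 → posterior Inverse-Gamma(19/2, 371/96)
obs 2: x=5 → posterior Inverse-Gamma(10, 3443/96)
obs 3: x=6 → posterior Inverse-Gamma(21/2, 7331/96)
obs 4: x=-3 → posterior Inverse-Gamma(11, 7331/96)

alpha=11, beta=7331/96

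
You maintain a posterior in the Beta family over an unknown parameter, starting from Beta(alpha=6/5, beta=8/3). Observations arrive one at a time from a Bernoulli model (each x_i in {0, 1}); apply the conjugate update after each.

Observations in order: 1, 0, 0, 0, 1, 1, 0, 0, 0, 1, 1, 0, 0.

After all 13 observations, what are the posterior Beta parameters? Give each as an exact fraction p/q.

alpha=31/5, beta=32/3

obs 1: x=1 → posterior Beta(11/5, 8/3)
obs 2: x=0 → posterior Beta(11/5, 11/3)
obs 3: x=0 → posterior Beta(11/5, 14/3)
obs 4: x=0 → posterior Beta(11/5, 17/3)
obs 5: x=1 → posterior Beta(16/5, 17/3)
obs 6: x=1 → posterior Beta(21/5, 17/3)
obs 7: x=0 → posterior Beta(21/5, 20/3)
obs 8: x=0 → posterior Beta(21/5, 23/3)
obs 9: x=0 → posterior Beta(21/5, 26/3)
obs 10: x=1 → posterior Beta(26/5, 26/3)
obs 11: x=1 → posterior Beta(31/5, 26/3)
obs 12: x=0 → posterior Beta(31/5, 29/3)
obs 13: x=0 → posterior Beta(31/5, 32/3)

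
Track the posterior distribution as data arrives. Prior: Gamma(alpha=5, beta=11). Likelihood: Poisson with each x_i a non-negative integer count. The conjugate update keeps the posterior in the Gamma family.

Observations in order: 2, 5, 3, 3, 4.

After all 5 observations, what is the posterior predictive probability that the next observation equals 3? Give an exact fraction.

626397659878402419098956857344/5770627412348402378939569991057

obs 1: x=2 → posterior Gamma(7, 12)
obs 2: x=5 → posterior Gamma(12, 13)
obs 3: x=3 → posterior Gamma(15, 14)
obs 4: x=3 → posterior Gamma(18, 15)
obs 5: x=4 → posterior Gamma(22, 16)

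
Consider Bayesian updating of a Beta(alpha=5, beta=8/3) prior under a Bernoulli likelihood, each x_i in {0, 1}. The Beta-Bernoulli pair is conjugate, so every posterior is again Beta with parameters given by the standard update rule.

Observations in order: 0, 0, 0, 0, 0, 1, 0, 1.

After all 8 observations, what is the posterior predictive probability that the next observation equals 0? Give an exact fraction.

obs 1: x=0 → posterior Beta(5, 11/3)
obs 2: x=0 → posterior Beta(5, 14/3)
obs 3: x=0 → posterior Beta(5, 17/3)
obs 4: x=0 → posterior Beta(5, 20/3)
obs 5: x=0 → posterior Beta(5, 23/3)
obs 6: x=1 → posterior Beta(6, 23/3)
obs 7: x=0 → posterior Beta(6, 26/3)
obs 8: x=1 → posterior Beta(7, 26/3)

26/47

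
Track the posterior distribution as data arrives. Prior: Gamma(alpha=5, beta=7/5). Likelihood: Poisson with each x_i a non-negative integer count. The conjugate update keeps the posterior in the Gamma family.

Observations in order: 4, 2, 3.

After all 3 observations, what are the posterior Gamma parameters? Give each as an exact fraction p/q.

obs 1: x=4 → posterior Gamma(9, 12/5)
obs 2: x=2 → posterior Gamma(11, 17/5)
obs 3: x=3 → posterior Gamma(14, 22/5)

alpha=14, beta=22/5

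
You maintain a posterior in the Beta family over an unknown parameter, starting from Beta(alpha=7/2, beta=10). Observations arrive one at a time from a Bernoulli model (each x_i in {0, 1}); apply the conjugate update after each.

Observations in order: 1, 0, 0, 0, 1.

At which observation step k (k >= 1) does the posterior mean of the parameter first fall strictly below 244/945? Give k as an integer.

k = 4

obs 1: x=1 → posterior Beta(9/2, 10)
obs 2: x=0 → posterior Beta(9/2, 11)
obs 3: x=0 → posterior Beta(9/2, 12)
obs 4: x=0 → posterior Beta(9/2, 13)
obs 5: x=1 → posterior Beta(11/2, 13)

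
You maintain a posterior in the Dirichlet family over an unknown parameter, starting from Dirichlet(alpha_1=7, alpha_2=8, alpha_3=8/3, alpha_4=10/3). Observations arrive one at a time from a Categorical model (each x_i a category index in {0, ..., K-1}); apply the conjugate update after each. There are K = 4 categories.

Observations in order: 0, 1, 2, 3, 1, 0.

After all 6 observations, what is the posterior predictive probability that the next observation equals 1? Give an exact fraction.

obs 1: x=0 → posterior Dirichlet(8, 8, 8/3, 10/3)
obs 2: x=1 → posterior Dirichlet(8, 9, 8/3, 10/3)
obs 3: x=2 → posterior Dirichlet(8, 9, 11/3, 10/3)
obs 4: x=3 → posterior Dirichlet(8, 9, 11/3, 13/3)
obs 5: x=1 → posterior Dirichlet(8, 10, 11/3, 13/3)
obs 6: x=0 → posterior Dirichlet(9, 10, 11/3, 13/3)

10/27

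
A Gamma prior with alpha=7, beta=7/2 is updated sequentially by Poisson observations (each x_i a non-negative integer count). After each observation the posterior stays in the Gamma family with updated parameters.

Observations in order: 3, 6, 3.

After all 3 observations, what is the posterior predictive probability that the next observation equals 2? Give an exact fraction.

222211884137067808822904/997577019023895263671875

obs 1: x=3 → posterior Gamma(10, 9/2)
obs 2: x=6 → posterior Gamma(16, 11/2)
obs 3: x=3 → posterior Gamma(19, 13/2)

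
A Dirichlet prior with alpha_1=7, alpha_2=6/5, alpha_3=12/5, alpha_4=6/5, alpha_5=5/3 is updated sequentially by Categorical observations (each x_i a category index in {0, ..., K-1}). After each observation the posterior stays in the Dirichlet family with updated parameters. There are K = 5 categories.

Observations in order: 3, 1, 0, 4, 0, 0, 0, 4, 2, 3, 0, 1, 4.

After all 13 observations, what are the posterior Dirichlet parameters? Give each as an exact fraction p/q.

alpha_1=12, alpha_2=16/5, alpha_3=17/5, alpha_4=16/5, alpha_5=14/3

obs 1: x=3 → posterior Dirichlet(7, 6/5, 12/5, 11/5, 5/3)
obs 2: x=1 → posterior Dirichlet(7, 11/5, 12/5, 11/5, 5/3)
obs 3: x=0 → posterior Dirichlet(8, 11/5, 12/5, 11/5, 5/3)
obs 4: x=4 → posterior Dirichlet(8, 11/5, 12/5, 11/5, 8/3)
obs 5: x=0 → posterior Dirichlet(9, 11/5, 12/5, 11/5, 8/3)
obs 6: x=0 → posterior Dirichlet(10, 11/5, 12/5, 11/5, 8/3)
obs 7: x=0 → posterior Dirichlet(11, 11/5, 12/5, 11/5, 8/3)
obs 8: x=4 → posterior Dirichlet(11, 11/5, 12/5, 11/5, 11/3)
obs 9: x=2 → posterior Dirichlet(11, 11/5, 17/5, 11/5, 11/3)
obs 10: x=3 → posterior Dirichlet(11, 11/5, 17/5, 16/5, 11/3)
obs 11: x=0 → posterior Dirichlet(12, 11/5, 17/5, 16/5, 11/3)
obs 12: x=1 → posterior Dirichlet(12, 16/5, 17/5, 16/5, 11/3)
obs 13: x=4 → posterior Dirichlet(12, 16/5, 17/5, 16/5, 14/3)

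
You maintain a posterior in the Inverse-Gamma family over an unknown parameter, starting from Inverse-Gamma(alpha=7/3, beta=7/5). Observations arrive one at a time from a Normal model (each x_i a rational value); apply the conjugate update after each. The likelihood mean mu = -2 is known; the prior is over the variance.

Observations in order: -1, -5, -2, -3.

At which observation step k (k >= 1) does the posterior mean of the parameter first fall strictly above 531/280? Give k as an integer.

obs 1: x=-1 → posterior Inverse-Gamma(17/6, 19/10)
obs 2: x=-5 → posterior Inverse-Gamma(10/3, 32/5)
obs 3: x=-2 → posterior Inverse-Gamma(23/6, 32/5)
obs 4: x=-3 → posterior Inverse-Gamma(13/3, 69/10)

k = 2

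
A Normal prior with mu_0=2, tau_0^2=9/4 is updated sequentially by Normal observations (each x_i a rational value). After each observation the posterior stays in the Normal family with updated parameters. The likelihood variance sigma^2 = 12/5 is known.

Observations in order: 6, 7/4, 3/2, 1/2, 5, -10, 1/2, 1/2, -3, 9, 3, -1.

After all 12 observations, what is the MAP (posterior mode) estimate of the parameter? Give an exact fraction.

obs 1: x=6 → posterior Normal(122/31, 36/31)
obs 2: x=7/4 → posterior Normal(593/184, 18/23)
obs 3: x=3/2 → posterior Normal(683/244, 36/61)
obs 4: x=1/2 → posterior Normal(713/304, 9/19)
obs 5: x=5 → posterior Normal(1013/364, 36/91)
obs 6: x=-10 → posterior Normal(413/424, 18/53)
obs 7: x=1/2 → posterior Normal(443/484, 36/121)
obs 8: x=1/2 → posterior Normal(473/544, 9/34)
obs 9: x=-3 → posterior Normal(293/604, 36/151)
obs 10: x=9 → posterior Normal(833/664, 18/83)
obs 11: x=3 → posterior Normal(1013/724, 36/181)
obs 12: x=-1 → posterior Normal(953/784, 9/49)

953/784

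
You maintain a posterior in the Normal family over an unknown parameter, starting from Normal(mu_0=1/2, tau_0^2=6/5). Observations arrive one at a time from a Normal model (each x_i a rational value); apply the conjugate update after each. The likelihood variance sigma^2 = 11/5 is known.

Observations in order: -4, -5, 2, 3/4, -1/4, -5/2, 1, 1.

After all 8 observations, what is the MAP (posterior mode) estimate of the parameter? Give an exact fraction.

obs 1: x=-4 → posterior Normal(-37/34, 66/85)
obs 2: x=-5 → posterior Normal(-97/46, 66/115)
obs 3: x=2 → posterior Normal(-73/58, 66/145)
obs 4: x=3/4 → posterior Normal(-32/35, 66/175)
obs 5: x=-1/4 → posterior Normal(-67/82, 66/205)
obs 6: x=-5/2 → posterior Normal(-97/94, 66/235)
obs 7: x=1 → posterior Normal(-85/106, 66/265)
obs 8: x=1 → posterior Normal(-73/118, 66/295)

-73/118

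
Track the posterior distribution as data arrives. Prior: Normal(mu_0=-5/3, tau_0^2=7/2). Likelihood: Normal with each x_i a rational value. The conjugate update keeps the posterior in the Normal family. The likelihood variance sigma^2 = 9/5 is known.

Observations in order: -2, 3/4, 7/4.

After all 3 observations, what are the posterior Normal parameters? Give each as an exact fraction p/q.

mu_0=-25/246, tau_0^2=21/41

obs 1: x=-2 → posterior Normal(-100/53, 63/53)
obs 2: x=3/4 → posterior Normal(-295/352, 63/88)
obs 3: x=7/4 → posterior Normal(-25/246, 21/41)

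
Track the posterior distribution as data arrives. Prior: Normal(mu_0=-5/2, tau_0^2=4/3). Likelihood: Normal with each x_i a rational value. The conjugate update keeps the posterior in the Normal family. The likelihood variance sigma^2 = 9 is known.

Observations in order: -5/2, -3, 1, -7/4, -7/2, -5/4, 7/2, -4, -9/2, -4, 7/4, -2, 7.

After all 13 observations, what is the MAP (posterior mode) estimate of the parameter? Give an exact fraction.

obs 1: x=-5/2 → posterior Normal(-5/2, 36/31)
obs 2: x=-3 → posterior Normal(-179/70, 36/35)
obs 3: x=1 → posterior Normal(-57/26, 12/13)
obs 4: x=-7/4 → posterior Normal(-185/86, 36/43)
obs 5: x=-7/2 → posterior Normal(-213/94, 36/47)
obs 6: x=-5/4 → posterior Normal(-223/102, 12/17)
obs 7: x=7/2 → posterior Normal(-39/22, 36/55)
obs 8: x=-4 → posterior Normal(-227/118, 36/59)
obs 9: x=-9/2 → posterior Normal(-263/126, 4/7)
obs 10: x=-4 → posterior Normal(-295/134, 36/67)
obs 11: x=7/4 → posterior Normal(-281/142, 36/71)
obs 12: x=-2 → posterior Normal(-99/50, 12/25)
obs 13: x=7 → posterior Normal(-241/158, 36/79)

-241/158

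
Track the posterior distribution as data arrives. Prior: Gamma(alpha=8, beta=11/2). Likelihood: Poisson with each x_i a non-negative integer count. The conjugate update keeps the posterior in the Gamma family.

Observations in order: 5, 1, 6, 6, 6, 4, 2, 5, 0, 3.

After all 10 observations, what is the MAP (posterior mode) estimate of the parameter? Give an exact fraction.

90/31

obs 1: x=5 → posterior Gamma(13, 13/2)
obs 2: x=1 → posterior Gamma(14, 15/2)
obs 3: x=6 → posterior Gamma(20, 17/2)
obs 4: x=6 → posterior Gamma(26, 19/2)
obs 5: x=6 → posterior Gamma(32, 21/2)
obs 6: x=4 → posterior Gamma(36, 23/2)
obs 7: x=2 → posterior Gamma(38, 25/2)
obs 8: x=5 → posterior Gamma(43, 27/2)
obs 9: x=0 → posterior Gamma(43, 29/2)
obs 10: x=3 → posterior Gamma(46, 31/2)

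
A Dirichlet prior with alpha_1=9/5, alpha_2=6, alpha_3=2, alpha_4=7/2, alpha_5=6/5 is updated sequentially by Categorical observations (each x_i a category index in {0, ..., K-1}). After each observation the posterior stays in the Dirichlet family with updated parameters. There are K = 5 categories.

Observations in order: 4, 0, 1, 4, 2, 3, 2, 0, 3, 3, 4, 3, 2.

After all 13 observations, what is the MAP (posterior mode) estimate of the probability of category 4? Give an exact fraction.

32/225

obs 1: x=4 → posterior Dirichlet(9/5, 6, 2, 7/2, 11/5)
obs 2: x=0 → posterior Dirichlet(14/5, 6, 2, 7/2, 11/5)
obs 3: x=1 → posterior Dirichlet(14/5, 7, 2, 7/2, 11/5)
obs 4: x=4 → posterior Dirichlet(14/5, 7, 2, 7/2, 16/5)
obs 5: x=2 → posterior Dirichlet(14/5, 7, 3, 7/2, 16/5)
obs 6: x=3 → posterior Dirichlet(14/5, 7, 3, 9/2, 16/5)
obs 7: x=2 → posterior Dirichlet(14/5, 7, 4, 9/2, 16/5)
obs 8: x=0 → posterior Dirichlet(19/5, 7, 4, 9/2, 16/5)
obs 9: x=3 → posterior Dirichlet(19/5, 7, 4, 11/2, 16/5)
obs 10: x=3 → posterior Dirichlet(19/5, 7, 4, 13/2, 16/5)
obs 11: x=4 → posterior Dirichlet(19/5, 7, 4, 13/2, 21/5)
obs 12: x=3 → posterior Dirichlet(19/5, 7, 4, 15/2, 21/5)
obs 13: x=2 → posterior Dirichlet(19/5, 7, 5, 15/2, 21/5)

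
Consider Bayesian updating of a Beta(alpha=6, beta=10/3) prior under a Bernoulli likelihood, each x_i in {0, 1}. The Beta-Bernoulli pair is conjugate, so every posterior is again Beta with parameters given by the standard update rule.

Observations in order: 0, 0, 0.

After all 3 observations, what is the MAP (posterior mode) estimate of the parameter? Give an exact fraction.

15/31

obs 1: x=0 → posterior Beta(6, 13/3)
obs 2: x=0 → posterior Beta(6, 16/3)
obs 3: x=0 → posterior Beta(6, 19/3)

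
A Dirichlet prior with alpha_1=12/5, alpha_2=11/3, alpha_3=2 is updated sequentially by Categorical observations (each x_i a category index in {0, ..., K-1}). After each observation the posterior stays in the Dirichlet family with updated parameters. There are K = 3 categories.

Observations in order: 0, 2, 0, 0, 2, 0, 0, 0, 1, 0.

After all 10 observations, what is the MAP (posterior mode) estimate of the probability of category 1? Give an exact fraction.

obs 1: x=0 → posterior Dirichlet(17/5, 11/3, 2)
obs 2: x=2 → posterior Dirichlet(17/5, 11/3, 3)
obs 3: x=0 → posterior Dirichlet(22/5, 11/3, 3)
obs 4: x=0 → posterior Dirichlet(27/5, 11/3, 3)
obs 5: x=2 → posterior Dirichlet(27/5, 11/3, 4)
obs 6: x=0 → posterior Dirichlet(32/5, 11/3, 4)
obs 7: x=0 → posterior Dirichlet(37/5, 11/3, 4)
obs 8: x=0 → posterior Dirichlet(42/5, 11/3, 4)
obs 9: x=1 → posterior Dirichlet(42/5, 14/3, 4)
obs 10: x=0 → posterior Dirichlet(47/5, 14/3, 4)

55/226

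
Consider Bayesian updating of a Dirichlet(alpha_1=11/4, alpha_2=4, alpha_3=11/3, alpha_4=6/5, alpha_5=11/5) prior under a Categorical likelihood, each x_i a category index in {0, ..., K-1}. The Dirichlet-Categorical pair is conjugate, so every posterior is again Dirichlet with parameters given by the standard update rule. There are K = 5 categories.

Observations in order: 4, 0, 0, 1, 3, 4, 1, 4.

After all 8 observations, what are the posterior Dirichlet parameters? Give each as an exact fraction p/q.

alpha_1=19/4, alpha_2=6, alpha_3=11/3, alpha_4=11/5, alpha_5=26/5

obs 1: x=4 → posterior Dirichlet(11/4, 4, 11/3, 6/5, 16/5)
obs 2: x=0 → posterior Dirichlet(15/4, 4, 11/3, 6/5, 16/5)
obs 3: x=0 → posterior Dirichlet(19/4, 4, 11/3, 6/5, 16/5)
obs 4: x=1 → posterior Dirichlet(19/4, 5, 11/3, 6/5, 16/5)
obs 5: x=3 → posterior Dirichlet(19/4, 5, 11/3, 11/5, 16/5)
obs 6: x=4 → posterior Dirichlet(19/4, 5, 11/3, 11/5, 21/5)
obs 7: x=1 → posterior Dirichlet(19/4, 6, 11/3, 11/5, 21/5)
obs 8: x=4 → posterior Dirichlet(19/4, 6, 11/3, 11/5, 26/5)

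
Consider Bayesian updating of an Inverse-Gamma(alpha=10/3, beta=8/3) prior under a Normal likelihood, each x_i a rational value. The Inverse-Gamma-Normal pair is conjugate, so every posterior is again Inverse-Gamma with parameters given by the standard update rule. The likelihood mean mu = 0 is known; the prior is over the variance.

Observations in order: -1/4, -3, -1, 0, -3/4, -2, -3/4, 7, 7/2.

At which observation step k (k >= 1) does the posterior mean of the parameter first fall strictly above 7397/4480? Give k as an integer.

k = 2

obs 1: x=-1/4 → posterior Inverse-Gamma(23/6, 259/96)
obs 2: x=-3 → posterior Inverse-Gamma(13/3, 691/96)
obs 3: x=-1 → posterior Inverse-Gamma(29/6, 739/96)
obs 4: x=0 → posterior Inverse-Gamma(16/3, 739/96)
obs 5: x=-3/4 → posterior Inverse-Gamma(35/6, 383/48)
obs 6: x=-2 → posterior Inverse-Gamma(19/3, 479/48)
obs 7: x=-3/4 → posterior Inverse-Gamma(41/6, 985/96)
obs 8: x=7 → posterior Inverse-Gamma(22/3, 3337/96)
obs 9: x=7/2 → posterior Inverse-Gamma(47/6, 3925/96)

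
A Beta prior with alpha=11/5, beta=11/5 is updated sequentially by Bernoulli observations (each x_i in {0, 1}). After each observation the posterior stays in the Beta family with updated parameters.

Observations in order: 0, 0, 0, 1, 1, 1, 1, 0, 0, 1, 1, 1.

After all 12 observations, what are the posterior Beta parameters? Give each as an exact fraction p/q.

obs 1: x=0 → posterior Beta(11/5, 16/5)
obs 2: x=0 → posterior Beta(11/5, 21/5)
obs 3: x=0 → posterior Beta(11/5, 26/5)
obs 4: x=1 → posterior Beta(16/5, 26/5)
obs 5: x=1 → posterior Beta(21/5, 26/5)
obs 6: x=1 → posterior Beta(26/5, 26/5)
obs 7: x=1 → posterior Beta(31/5, 26/5)
obs 8: x=0 → posterior Beta(31/5, 31/5)
obs 9: x=0 → posterior Beta(31/5, 36/5)
obs 10: x=1 → posterior Beta(36/5, 36/5)
obs 11: x=1 → posterior Beta(41/5, 36/5)
obs 12: x=1 → posterior Beta(46/5, 36/5)

alpha=46/5, beta=36/5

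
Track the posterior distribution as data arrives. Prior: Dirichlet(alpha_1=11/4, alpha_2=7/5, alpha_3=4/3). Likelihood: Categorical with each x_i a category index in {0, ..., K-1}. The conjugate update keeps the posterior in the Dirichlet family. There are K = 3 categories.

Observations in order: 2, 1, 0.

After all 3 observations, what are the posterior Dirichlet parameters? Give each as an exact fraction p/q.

alpha_1=15/4, alpha_2=12/5, alpha_3=7/3

obs 1: x=2 → posterior Dirichlet(11/4, 7/5, 7/3)
obs 2: x=1 → posterior Dirichlet(11/4, 12/5, 7/3)
obs 3: x=0 → posterior Dirichlet(15/4, 12/5, 7/3)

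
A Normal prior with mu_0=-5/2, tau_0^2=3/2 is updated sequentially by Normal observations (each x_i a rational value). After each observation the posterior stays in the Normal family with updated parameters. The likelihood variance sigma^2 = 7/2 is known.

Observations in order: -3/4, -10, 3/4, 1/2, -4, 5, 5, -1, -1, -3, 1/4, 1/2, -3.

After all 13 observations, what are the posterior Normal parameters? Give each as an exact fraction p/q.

mu_0=-199/184, tau_0^2=21/92

obs 1: x=-3/4 → posterior Normal(-79/40, 21/20)
obs 2: x=-10 → posterior Normal(-199/52, 21/26)
obs 3: x=3/4 → posterior Normal(-95/32, 21/32)
obs 4: x=1/2 → posterior Normal(-46/19, 21/38)
obs 5: x=-4 → posterior Normal(-29/11, 21/44)
obs 6: x=5 → posterior Normal(-43/25, 21/50)
obs 7: x=5 → posterior Normal(-1, 3/8)
obs 8: x=-1 → posterior Normal(-1, 21/62)
obs 9: x=-1 → posterior Normal(-1, 21/68)
obs 10: x=-3 → posterior Normal(-43/37, 21/74)
obs 11: x=1/4 → posterior Normal(-169/160, 21/80)
obs 12: x=1/2 → posterior Normal(-163/172, 21/86)
obs 13: x=-3 → posterior Normal(-199/184, 21/92)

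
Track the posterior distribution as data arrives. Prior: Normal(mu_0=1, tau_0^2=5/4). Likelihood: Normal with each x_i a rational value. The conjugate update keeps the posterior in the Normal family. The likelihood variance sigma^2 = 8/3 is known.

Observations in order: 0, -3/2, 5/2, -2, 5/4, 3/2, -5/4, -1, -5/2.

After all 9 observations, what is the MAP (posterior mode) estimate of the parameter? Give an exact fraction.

-13/167

obs 1: x=0 → posterior Normal(32/47, 40/47)
obs 2: x=-3/2 → posterior Normal(19/124, 20/31)
obs 3: x=5/2 → posterior Normal(47/77, 40/77)
obs 4: x=-2 → posterior Normal(17/92, 10/23)
obs 5: x=5/4 → posterior Normal(143/428, 40/107)
obs 6: x=3/2 → posterior Normal(233/488, 20/61)
obs 7: x=-5/4 → posterior Normal(79/274, 40/137)
obs 8: x=-1 → posterior Normal(49/304, 5/19)
obs 9: x=-5/2 → posterior Normal(-13/167, 40/167)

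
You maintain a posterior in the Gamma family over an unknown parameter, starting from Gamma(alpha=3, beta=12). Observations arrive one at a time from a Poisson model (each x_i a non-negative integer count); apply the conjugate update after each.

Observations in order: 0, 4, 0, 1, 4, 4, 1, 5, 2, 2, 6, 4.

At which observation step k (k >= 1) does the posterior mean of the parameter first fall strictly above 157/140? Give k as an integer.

obs 1: x=0 → posterior Gamma(3, 13)
obs 2: x=4 → posterior Gamma(7, 14)
obs 3: x=0 → posterior Gamma(7, 15)
obs 4: x=1 → posterior Gamma(8, 16)
obs 5: x=4 → posterior Gamma(12, 17)
obs 6: x=4 → posterior Gamma(16, 18)
obs 7: x=1 → posterior Gamma(17, 19)
obs 8: x=5 → posterior Gamma(22, 20)
obs 9: x=2 → posterior Gamma(24, 21)
obs 10: x=2 → posterior Gamma(26, 22)
obs 11: x=6 → posterior Gamma(32, 23)
obs 12: x=4 → posterior Gamma(36, 24)

k = 9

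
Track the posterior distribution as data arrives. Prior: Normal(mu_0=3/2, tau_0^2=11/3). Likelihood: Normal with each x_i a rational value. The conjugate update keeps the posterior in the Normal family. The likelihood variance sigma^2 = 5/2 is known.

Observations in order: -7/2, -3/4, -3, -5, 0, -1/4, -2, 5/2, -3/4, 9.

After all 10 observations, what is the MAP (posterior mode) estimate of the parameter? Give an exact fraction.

obs 1: x=-7/2 → posterior Normal(-109/74, 55/37)
obs 2: x=-3/4 → posterior Normal(-71/59, 55/59)
obs 3: x=-3 → posterior Normal(-137/81, 55/81)
obs 4: x=-5 → posterior Normal(-247/103, 55/103)
obs 5: x=0 → posterior Normal(-247/125, 11/25)
obs 6: x=-1/4 → posterior Normal(-505/294, 55/147)
obs 7: x=-2 → posterior Normal(-593/338, 55/169)
obs 8: x=5/2 → posterior Normal(-483/382, 55/191)
obs 9: x=-3/4 → posterior Normal(-86/71, 55/213)
obs 10: x=9 → posterior Normal(-12/47, 11/47)

-12/47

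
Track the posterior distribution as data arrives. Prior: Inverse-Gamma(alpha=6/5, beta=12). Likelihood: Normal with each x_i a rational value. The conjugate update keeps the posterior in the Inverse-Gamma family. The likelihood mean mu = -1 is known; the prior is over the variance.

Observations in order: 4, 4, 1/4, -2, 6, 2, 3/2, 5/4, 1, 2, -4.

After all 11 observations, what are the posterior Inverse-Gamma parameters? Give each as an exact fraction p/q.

alpha=67/10, beta=1343/16

obs 1: x=4 → posterior Inverse-Gamma(17/10, 49/2)
obs 2: x=4 → posterior Inverse-Gamma(11/5, 37)
obs 3: x=1/4 → posterior Inverse-Gamma(27/10, 1209/32)
obs 4: x=-2 → posterior Inverse-Gamma(16/5, 1225/32)
obs 5: x=6 → posterior Inverse-Gamma(37/10, 2009/32)
obs 6: x=2 → posterior Inverse-Gamma(21/5, 2153/32)
obs 7: x=3/2 → posterior Inverse-Gamma(47/10, 2253/32)
obs 8: x=5/4 → posterior Inverse-Gamma(26/5, 1167/16)
obs 9: x=1 → posterior Inverse-Gamma(57/10, 1199/16)
obs 10: x=2 → posterior Inverse-Gamma(31/5, 1271/16)
obs 11: x=-4 → posterior Inverse-Gamma(67/10, 1343/16)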